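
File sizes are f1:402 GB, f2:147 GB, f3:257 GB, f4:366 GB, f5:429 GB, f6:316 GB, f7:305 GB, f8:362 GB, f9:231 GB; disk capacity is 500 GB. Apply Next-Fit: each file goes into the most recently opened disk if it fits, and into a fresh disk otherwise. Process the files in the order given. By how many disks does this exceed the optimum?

1

Next-Fit: [402] [147,257] [366] [429] [316] [305] [362] [231] → 8 disks.
7 files exceed 250 GB (half the capacity), and no two of those can share a disk, so at least 7 disks are needed.
An optimal packing achieves that bound: [429] [402] [366] [362] [316,147] [305] [257,231] → 7 disks.
Excess: 8 − 7 = 1.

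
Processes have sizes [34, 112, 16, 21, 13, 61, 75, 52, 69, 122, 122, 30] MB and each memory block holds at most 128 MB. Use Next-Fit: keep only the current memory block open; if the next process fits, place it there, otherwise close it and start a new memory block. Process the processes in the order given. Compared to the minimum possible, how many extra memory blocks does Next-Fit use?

2

Next-Fit: [34] [112,16] [21,13,61] [75,52] [69] [122] [122] [30] → 8 memory blocks.
Total size 727 MB; any packing needs at least ⌈727/128⌉ = 6 memory blocks.
An optimal packing achieves that bound: [122] [122] [112,16] [75,52] [69,34,21] [61,30,13] → 6 memory blocks.
Excess: 8 − 6 = 2.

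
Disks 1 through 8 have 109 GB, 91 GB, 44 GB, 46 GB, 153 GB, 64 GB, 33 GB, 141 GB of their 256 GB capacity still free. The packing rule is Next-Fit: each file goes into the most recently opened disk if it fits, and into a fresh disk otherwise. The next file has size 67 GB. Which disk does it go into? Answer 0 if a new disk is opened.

8

Next-Fit only looks at disk 8, which has 141 GB free.
67 GB fits there.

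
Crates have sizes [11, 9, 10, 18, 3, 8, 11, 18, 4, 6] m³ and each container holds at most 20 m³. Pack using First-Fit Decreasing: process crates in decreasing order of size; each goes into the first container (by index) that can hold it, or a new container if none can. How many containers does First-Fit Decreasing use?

6 containers

Sorted descending: 18, 18, 11, 11, 10, 9, 8, 6, 4, 3.
Put 18 m³ in container 1; 2 m³ remain.
Put 18 m³ in container 2; 2 m³ remain.
Put 11 m³ in container 3; 9 m³ remain.
Put 11 m³ in container 4; 9 m³ remain.
Put 10 m³ in container 5; 10 m³ remain.
Put 9 m³ in container 3; 0 m³ remain.
Put 8 m³ in container 4; 1 m³ remain.
Put 6 m³ in container 5; 4 m³ remain.
Put 4 m³ in container 5; 0 m³ remain.
Put 3 m³ in container 6; 17 m³ remain.
Final containers: [18] [18] [11,9] [11,8] [10,6,4] [3].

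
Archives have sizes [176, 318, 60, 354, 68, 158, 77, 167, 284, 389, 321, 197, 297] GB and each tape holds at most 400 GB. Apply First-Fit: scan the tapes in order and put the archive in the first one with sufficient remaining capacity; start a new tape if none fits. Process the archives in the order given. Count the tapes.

Put 176 GB in tape 1; 224 GB remain.
Put 318 GB in tape 2; 82 GB remain.
Put 60 GB in tape 1; 164 GB remain.
Put 354 GB in tape 3; 46 GB remain.
Put 68 GB in tape 1; 96 GB remain.
Put 158 GB in tape 4; 242 GB remain.
Put 77 GB in tape 1; 19 GB remain.
Put 167 GB in tape 4; 75 GB remain.
Put 284 GB in tape 5; 116 GB remain.
Put 389 GB in tape 6; 11 GB remain.
Put 321 GB in tape 7; 79 GB remain.
Put 197 GB in tape 8; 203 GB remain.
Put 297 GB in tape 9; 103 GB remain.

9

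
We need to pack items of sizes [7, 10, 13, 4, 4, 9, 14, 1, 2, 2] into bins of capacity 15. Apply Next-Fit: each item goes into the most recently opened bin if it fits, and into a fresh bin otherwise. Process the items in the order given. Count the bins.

7 bins

7 → bin 1 (remaining 8)
10 → bin 2 (remaining 5)
13 → bin 3 (remaining 2)
4 → bin 4 (remaining 11)
4 → bin 4 (remaining 7)
9 → bin 5 (remaining 6)
14 → bin 6 (remaining 1)
1 → bin 6 (remaining 0)
2 → bin 7 (remaining 13)
2 → bin 7 (remaining 11)
Final bins: [7] [10] [13] [4,4] [9] [14,1] [2,2].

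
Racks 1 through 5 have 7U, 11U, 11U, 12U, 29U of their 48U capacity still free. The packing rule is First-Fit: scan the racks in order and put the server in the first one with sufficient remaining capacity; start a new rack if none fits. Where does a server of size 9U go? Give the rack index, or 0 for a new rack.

2

Racks with room: rack 2 (11U), rack 3 (11U), rack 4 (12U), rack 5 (29U).
The first with room is rack 2.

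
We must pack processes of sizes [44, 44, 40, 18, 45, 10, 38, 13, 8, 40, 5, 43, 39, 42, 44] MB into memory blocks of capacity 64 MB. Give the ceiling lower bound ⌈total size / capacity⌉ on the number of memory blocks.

Total size = 44 + 44 + 40 + 18 + 45 + 10 + 38 + 13 + 8 + 40 + 5 + 43 + 39 + 42 + 44 = 473 MB.
⌈473 / 64⌉ = 8.

8 memory blocks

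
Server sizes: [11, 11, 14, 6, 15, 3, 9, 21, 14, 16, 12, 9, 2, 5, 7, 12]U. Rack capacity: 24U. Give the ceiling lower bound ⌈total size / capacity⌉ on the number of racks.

7

Total size = 11 + 11 + 14 + 6 + 15 + 3 + 9 + 21 + 14 + 16 + 12 + 9 + 2 + 5 + 7 + 12 = 167U.
⌈167 / 24⌉ = 7.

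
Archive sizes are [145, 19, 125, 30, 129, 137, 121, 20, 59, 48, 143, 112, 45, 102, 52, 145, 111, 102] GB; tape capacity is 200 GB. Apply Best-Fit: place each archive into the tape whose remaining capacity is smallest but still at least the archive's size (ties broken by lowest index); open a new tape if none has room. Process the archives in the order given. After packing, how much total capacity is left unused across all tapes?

555

tape 1: place 145 GB, 55 GB left
tape 1: place 19 GB, 36 GB left
tape 2: place 125 GB, 75 GB left
tape 1: place 30 GB, 6 GB left
tape 3: place 129 GB, 71 GB left
tape 4: place 137 GB, 63 GB left
tape 5: place 121 GB, 79 GB left
tape 4: place 20 GB, 43 GB left
tape 3: place 59 GB, 12 GB left
tape 2: place 48 GB, 27 GB left
tape 6: place 143 GB, 57 GB left
tape 7: place 112 GB, 88 GB left
tape 6: place 45 GB, 12 GB left
tape 8: place 102 GB, 98 GB left
tape 5: place 52 GB, 27 GB left
tape 9: place 145 GB, 55 GB left
tape 10: place 111 GB, 89 GB left
tape 11: place 102 GB, 98 GB left
11 tapes × 200 GB = 2200 GB; used 1645 GB; unused 555 GB.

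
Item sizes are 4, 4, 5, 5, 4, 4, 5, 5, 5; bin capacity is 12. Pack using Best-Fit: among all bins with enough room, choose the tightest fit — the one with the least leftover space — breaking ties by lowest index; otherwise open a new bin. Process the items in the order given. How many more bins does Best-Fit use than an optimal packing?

0

Best-Fit: [4,4,4] [5,5] [4,5] [5,5] → 4 bins.
Total size 41; any packing needs at least ⌈41/12⌉ = 4 bins.
So 4 is already optimal.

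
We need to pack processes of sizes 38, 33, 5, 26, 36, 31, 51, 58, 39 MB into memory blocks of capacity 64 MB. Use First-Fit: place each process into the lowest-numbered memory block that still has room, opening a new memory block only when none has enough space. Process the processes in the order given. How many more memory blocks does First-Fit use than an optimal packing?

First-Fit: [38,5] [33,26] [36] [31] [51] [58] [39] → 7 memory blocks.
6 processes exceed 32 MB (half the capacity), and no two of those can share a memory block, so at least 6 memory blocks are needed.
An optimal packing achieves that bound: [58,5] [51] [39] [38,26] [36] [33,31] → 6 memory blocks.
Excess: 7 − 6 = 1.

1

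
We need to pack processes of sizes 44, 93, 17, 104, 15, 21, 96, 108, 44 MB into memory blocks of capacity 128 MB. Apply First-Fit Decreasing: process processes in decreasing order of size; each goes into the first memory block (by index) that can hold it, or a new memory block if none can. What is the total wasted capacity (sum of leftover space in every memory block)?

Sorted descending: 108, 104, 96, 93, 44, 44, 21, 17, 15.
Put 108 MB in memory block 1; 20 MB remain.
Put 104 MB in memory block 2; 24 MB remain.
Put 96 MB in memory block 3; 32 MB remain.
Put 93 MB in memory block 4; 35 MB remain.
Put 44 MB in memory block 5; 84 MB remain.
Put 44 MB in memory block 5; 40 MB remain.
Put 21 MB in memory block 2; 3 MB remain.
Put 17 MB in memory block 1; 3 MB remain.
Put 15 MB in memory block 3; 17 MB remain.
5 memory blocks × 128 MB = 640 MB; used 542 MB; unused 98 MB.

98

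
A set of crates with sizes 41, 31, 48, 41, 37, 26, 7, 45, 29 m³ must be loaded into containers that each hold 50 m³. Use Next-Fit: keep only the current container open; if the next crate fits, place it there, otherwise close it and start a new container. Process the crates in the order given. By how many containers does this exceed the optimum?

Next-Fit: [41] [31] [48] [41] [37] [26,7] [45] [29] → 8 containers.
8 crates exceed 25 m³ (half the capacity), and no two of those can share a container, so at least 8 containers are needed.
So 8 is already optimal.

0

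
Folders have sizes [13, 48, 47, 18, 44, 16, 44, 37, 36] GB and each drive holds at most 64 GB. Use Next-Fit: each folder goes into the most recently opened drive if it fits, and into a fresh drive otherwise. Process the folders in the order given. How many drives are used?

drive 1: place 13 GB, 51 GB left
drive 1: place 48 GB, 3 GB left
drive 2: place 47 GB, 17 GB left
drive 3: place 18 GB, 46 GB left
drive 3: place 44 GB, 2 GB left
drive 4: place 16 GB, 48 GB left
drive 4: place 44 GB, 4 GB left
drive 5: place 37 GB, 27 GB left
drive 6: place 36 GB, 28 GB left

6 drives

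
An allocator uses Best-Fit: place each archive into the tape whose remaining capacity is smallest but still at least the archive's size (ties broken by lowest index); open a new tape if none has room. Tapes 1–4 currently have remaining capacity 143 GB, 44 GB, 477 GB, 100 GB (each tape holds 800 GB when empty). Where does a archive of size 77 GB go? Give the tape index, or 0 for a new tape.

4

Tapes with room: tape 1 (143 GB), tape 3 (477 GB), tape 4 (100 GB).
Tightest fit is tape 4 with 100 GB free.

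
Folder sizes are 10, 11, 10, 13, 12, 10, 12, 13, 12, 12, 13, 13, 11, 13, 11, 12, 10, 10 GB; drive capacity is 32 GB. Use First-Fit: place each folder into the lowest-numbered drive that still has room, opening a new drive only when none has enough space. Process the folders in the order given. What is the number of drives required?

8

Put 10 GB in drive 1; 22 GB remain.
Put 11 GB in drive 1; 11 GB remain.
Put 10 GB in drive 1; 1 GB remain.
Put 13 GB in drive 2; 19 GB remain.
Put 12 GB in drive 2; 7 GB remain.
Put 10 GB in drive 3; 22 GB remain.
Put 12 GB in drive 3; 10 GB remain.
Put 13 GB in drive 4; 19 GB remain.
Put 12 GB in drive 4; 7 GB remain.
Put 12 GB in drive 5; 20 GB remain.
Put 13 GB in drive 5; 7 GB remain.
Put 13 GB in drive 6; 19 GB remain.
Put 11 GB in drive 6; 8 GB remain.
Put 13 GB in drive 7; 19 GB remain.
Put 11 GB in drive 7; 8 GB remain.
Put 12 GB in drive 8; 20 GB remain.
Put 10 GB in drive 3; 0 GB remain.
Put 10 GB in drive 8; 10 GB remain.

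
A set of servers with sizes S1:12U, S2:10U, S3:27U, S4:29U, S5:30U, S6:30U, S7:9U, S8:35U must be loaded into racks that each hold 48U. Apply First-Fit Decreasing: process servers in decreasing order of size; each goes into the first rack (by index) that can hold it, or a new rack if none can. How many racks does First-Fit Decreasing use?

5

Sorted descending: 35, 30, 30, 29, 27, 12, 10, 9.
35U → rack 1 (remaining 13U)
30U → rack 2 (remaining 18U)
30U → rack 3 (remaining 18U)
29U → rack 4 (remaining 19U)
27U → rack 5 (remaining 21U)
12U → rack 1 (remaining 1U)
10U → rack 2 (remaining 8U)
9U → rack 3 (remaining 9U)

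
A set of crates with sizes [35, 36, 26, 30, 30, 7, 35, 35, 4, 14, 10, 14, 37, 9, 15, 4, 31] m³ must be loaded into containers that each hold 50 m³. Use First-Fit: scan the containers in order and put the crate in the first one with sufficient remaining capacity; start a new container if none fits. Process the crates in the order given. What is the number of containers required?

9

container 1: place 35 m³, 15 m³ left
container 2: place 36 m³, 14 m³ left
container 3: place 26 m³, 24 m³ left
container 4: place 30 m³, 20 m³ left
container 5: place 30 m³, 20 m³ left
container 1: place 7 m³, 8 m³ left
container 6: place 35 m³, 15 m³ left
container 7: place 35 m³, 15 m³ left
container 1: place 4 m³, 4 m³ left
container 2: place 14 m³, 0 m³ left
container 3: place 10 m³, 14 m³ left
container 3: place 14 m³, 0 m³ left
container 8: place 37 m³, 13 m³ left
container 4: place 9 m³, 11 m³ left
container 5: place 15 m³, 5 m³ left
container 1: place 4 m³, 0 m³ left
container 9: place 31 m³, 19 m³ left
Final containers: [35,7,4,4] [36,14] [26,10,14] [30,9] [30,15] [35] [35] [37] [31].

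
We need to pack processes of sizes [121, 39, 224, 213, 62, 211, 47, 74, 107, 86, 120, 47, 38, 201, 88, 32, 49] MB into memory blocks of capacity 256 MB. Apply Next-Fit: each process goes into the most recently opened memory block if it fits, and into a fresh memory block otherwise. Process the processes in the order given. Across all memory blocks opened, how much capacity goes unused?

545

121 MB → memory block 1 (remaining 135 MB)
39 MB → memory block 1 (remaining 96 MB)
224 MB → memory block 2 (remaining 32 MB)
213 MB → memory block 3 (remaining 43 MB)
62 MB → memory block 4 (remaining 194 MB)
211 MB → memory block 5 (remaining 45 MB)
47 MB → memory block 6 (remaining 209 MB)
74 MB → memory block 6 (remaining 135 MB)
107 MB → memory block 6 (remaining 28 MB)
86 MB → memory block 7 (remaining 170 MB)
120 MB → memory block 7 (remaining 50 MB)
47 MB → memory block 7 (remaining 3 MB)
38 MB → memory block 8 (remaining 218 MB)
201 MB → memory block 8 (remaining 17 MB)
88 MB → memory block 9 (remaining 168 MB)
32 MB → memory block 9 (remaining 136 MB)
49 MB → memory block 9 (remaining 87 MB)
9 memory blocks × 256 MB = 2304 MB; used 1759 MB; unused 545 MB.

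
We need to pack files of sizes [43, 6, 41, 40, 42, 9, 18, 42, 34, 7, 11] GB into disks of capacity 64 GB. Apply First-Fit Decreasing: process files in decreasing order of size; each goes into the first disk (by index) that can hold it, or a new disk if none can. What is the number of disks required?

6

Sorted descending: 43, 42, 42, 41, 40, 34, 18, 11, 9, 7, 6.
43 GB → disk 1 (remaining 21 GB)
42 GB → disk 2 (remaining 22 GB)
42 GB → disk 3 (remaining 22 GB)
41 GB → disk 4 (remaining 23 GB)
40 GB → disk 5 (remaining 24 GB)
34 GB → disk 6 (remaining 30 GB)
18 GB → disk 1 (remaining 3 GB)
11 GB → disk 2 (remaining 11 GB)
9 GB → disk 2 (remaining 2 GB)
7 GB → disk 3 (remaining 15 GB)
6 GB → disk 3 (remaining 9 GB)
Final disks: [43,18] [42,11,9] [42,7,6] [41] [40] [34].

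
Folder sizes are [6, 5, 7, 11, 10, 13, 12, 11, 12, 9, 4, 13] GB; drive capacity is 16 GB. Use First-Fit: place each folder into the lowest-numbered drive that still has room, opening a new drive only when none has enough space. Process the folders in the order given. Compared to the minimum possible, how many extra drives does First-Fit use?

First-Fit: [6,5,4] [7,9] [11] [10] [13] [12] [11] [12] [13] → 9 drives.
Total size 113 GB; any packing needs at least ⌈113/16⌉ = 8 drives.
An optimal packing achieves that bound: [13] [13] [12,4] [12] [11,5] [11] [10,6] [9,7] → 8 drives.
Excess: 9 − 8 = 1.

1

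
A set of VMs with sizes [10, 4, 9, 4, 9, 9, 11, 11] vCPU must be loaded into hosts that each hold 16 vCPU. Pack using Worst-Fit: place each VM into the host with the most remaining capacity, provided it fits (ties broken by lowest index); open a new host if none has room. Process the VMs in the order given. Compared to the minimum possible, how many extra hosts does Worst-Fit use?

Worst-Fit: [10,4] [9,4] [9] [9] [11] [11] → 6 hosts.
6 VMs exceed 8 vCPU (half the capacity), and no two of those can share a host, so at least 6 hosts are needed.
So 6 is already optimal.

0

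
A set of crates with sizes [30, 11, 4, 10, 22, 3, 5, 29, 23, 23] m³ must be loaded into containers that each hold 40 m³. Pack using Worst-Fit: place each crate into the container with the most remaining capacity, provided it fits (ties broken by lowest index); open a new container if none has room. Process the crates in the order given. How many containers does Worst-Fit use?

container 1: place 30 m³, 10 m³ left
container 2: place 11 m³, 29 m³ left
container 2: place 4 m³, 25 m³ left
container 2: place 10 m³, 15 m³ left
container 3: place 22 m³, 18 m³ left
container 3: place 3 m³, 15 m³ left
container 2: place 5 m³, 10 m³ left
container 4: place 29 m³, 11 m³ left
container 5: place 23 m³, 17 m³ left
container 6: place 23 m³, 17 m³ left

6 containers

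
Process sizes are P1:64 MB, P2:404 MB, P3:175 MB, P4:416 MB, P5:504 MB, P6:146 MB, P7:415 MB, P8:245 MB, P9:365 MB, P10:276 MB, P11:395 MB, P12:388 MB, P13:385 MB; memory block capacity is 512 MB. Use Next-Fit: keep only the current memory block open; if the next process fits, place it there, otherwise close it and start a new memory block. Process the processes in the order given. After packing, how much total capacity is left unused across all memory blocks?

1966

P1 (64 MB) → memory block 1 (remaining 448 MB)
P2 (404 MB) → memory block 1 (remaining 44 MB)
P3 (175 MB) → memory block 2 (remaining 337 MB)
P4 (416 MB) → memory block 3 (remaining 96 MB)
P5 (504 MB) → memory block 4 (remaining 8 MB)
P6 (146 MB) → memory block 5 (remaining 366 MB)
P7 (415 MB) → memory block 6 (remaining 97 MB)
P8 (245 MB) → memory block 7 (remaining 267 MB)
P9 (365 MB) → memory block 8 (remaining 147 MB)
P10 (276 MB) → memory block 9 (remaining 236 MB)
P11 (395 MB) → memory block 10 (remaining 117 MB)
P12 (388 MB) → memory block 11 (remaining 124 MB)
P13 (385 MB) → memory block 12 (remaining 127 MB)
12 memory blocks × 512 MB = 6144 MB; used 4178 MB; unused 1966 MB.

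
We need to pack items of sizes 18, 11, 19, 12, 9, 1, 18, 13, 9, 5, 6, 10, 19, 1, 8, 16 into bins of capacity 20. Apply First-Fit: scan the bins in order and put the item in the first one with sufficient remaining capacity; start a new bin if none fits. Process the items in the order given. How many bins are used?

Put 18 in bin 1; 2 remain.
Put 11 in bin 2; 9 remain.
Put 19 in bin 3; 1 remain.
Put 12 in bin 4; 8 remain.
Put 9 in bin 2; 0 remain.
Put 1 in bin 1; 1 remain.
Put 18 in bin 5; 2 remain.
Put 13 in bin 6; 7 remain.
Put 9 in bin 7; 11 remain.
Put 5 in bin 4; 3 remain.
Put 6 in bin 6; 1 remain.
Put 10 in bin 7; 1 remain.
Put 19 in bin 8; 1 remain.
Put 1 in bin 1; 0 remain.
Put 8 in bin 9; 12 remain.
Put 16 in bin 10; 4 remain.

10 bins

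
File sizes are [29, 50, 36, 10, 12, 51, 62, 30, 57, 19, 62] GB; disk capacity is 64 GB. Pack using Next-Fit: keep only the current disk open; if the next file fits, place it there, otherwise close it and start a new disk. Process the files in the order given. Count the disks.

Put 29 GB in disk 1; 35 GB remain.
Put 50 GB in disk 2; 14 GB remain.
Put 36 GB in disk 3; 28 GB remain.
Put 10 GB in disk 3; 18 GB remain.
Put 12 GB in disk 3; 6 GB remain.
Put 51 GB in disk 4; 13 GB remain.
Put 62 GB in disk 5; 2 GB remain.
Put 30 GB in disk 6; 34 GB remain.
Put 57 GB in disk 7; 7 GB remain.
Put 19 GB in disk 8; 45 GB remain.
Put 62 GB in disk 9; 2 GB remain.

9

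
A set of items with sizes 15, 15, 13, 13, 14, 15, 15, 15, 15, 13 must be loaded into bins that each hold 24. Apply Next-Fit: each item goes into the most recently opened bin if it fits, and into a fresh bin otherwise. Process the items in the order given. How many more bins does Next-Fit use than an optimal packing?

Next-Fit: [15] [15] [13] [13] [14] [15] [15] [15] [15] [13] → 10 bins.
10 items exceed 12 (half the capacity), and no two of those can share a bin, so at least 10 bins are needed.
So 10 is already optimal.

0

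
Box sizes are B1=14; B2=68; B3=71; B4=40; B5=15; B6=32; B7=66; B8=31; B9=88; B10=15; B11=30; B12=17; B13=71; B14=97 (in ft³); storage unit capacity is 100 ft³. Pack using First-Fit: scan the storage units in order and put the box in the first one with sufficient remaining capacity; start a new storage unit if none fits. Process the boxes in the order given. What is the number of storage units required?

8

Put B1 (14 ft³) in storage unit 1; 86 ft³ remain.
Put B2 (68 ft³) in storage unit 1; 18 ft³ remain.
Put B3 (71 ft³) in storage unit 2; 29 ft³ remain.
Put B4 (40 ft³) in storage unit 3; 60 ft³ remain.
Put B5 (15 ft³) in storage unit 1; 3 ft³ remain.
Put B6 (32 ft³) in storage unit 3; 28 ft³ remain.
Put B7 (66 ft³) in storage unit 4; 34 ft³ remain.
Put B8 (31 ft³) in storage unit 4; 3 ft³ remain.
Put B9 (88 ft³) in storage unit 5; 12 ft³ remain.
Put B10 (15 ft³) in storage unit 2; 14 ft³ remain.
Put B11 (30 ft³) in storage unit 6; 70 ft³ remain.
Put B12 (17 ft³) in storage unit 3; 11 ft³ remain.
Put B13 (71 ft³) in storage unit 7; 29 ft³ remain.
Put B14 (97 ft³) in storage unit 8; 3 ft³ remain.
Final storage units: [14,68,15] [71,15] [40,32,17] [66,31] [88] [30] [71] [97].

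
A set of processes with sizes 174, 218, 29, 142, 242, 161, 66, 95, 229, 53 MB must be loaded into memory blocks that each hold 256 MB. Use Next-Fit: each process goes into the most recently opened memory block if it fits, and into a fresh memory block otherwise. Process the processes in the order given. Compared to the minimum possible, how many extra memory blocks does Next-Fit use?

2

Next-Fit: [174] [218,29] [142] [242] [161,66] [95] [229] [53] → 8 memory blocks.
Total size 1409 MB; any packing needs at least ⌈1409/256⌉ = 6 memory blocks.
An optimal packing achieves that bound: [242] [229] [218,29] [174,66] [161,95] [142,53] → 6 memory blocks.
Excess: 8 − 6 = 2.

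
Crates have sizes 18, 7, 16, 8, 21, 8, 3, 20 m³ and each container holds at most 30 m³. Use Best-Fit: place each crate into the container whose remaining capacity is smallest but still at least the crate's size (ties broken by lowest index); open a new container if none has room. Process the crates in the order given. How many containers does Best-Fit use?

Put 18 m³ in container 1; 12 m³ remain.
Put 7 m³ in container 1; 5 m³ remain.
Put 16 m³ in container 2; 14 m³ remain.
Put 8 m³ in container 2; 6 m³ remain.
Put 21 m³ in container 3; 9 m³ remain.
Put 8 m³ in container 3; 1 m³ remain.
Put 3 m³ in container 1; 2 m³ remain.
Put 20 m³ in container 4; 10 m³ remain.
Final containers: [18,7,3] [16,8] [21,8] [20].

4 containers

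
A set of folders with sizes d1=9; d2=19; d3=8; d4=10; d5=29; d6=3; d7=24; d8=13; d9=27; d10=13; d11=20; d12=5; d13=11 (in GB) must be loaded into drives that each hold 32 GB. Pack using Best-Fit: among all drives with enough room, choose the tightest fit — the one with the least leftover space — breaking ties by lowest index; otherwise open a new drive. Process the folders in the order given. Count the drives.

7

Put d1 (9 GB) in drive 1; 23 GB remain.
Put d2 (19 GB) in drive 1; 4 GB remain.
Put d3 (8 GB) in drive 2; 24 GB remain.
Put d4 (10 GB) in drive 2; 14 GB remain.
Put d5 (29 GB) in drive 3; 3 GB remain.
Put d6 (3 GB) in drive 3; 0 GB remain.
Put d7 (24 GB) in drive 4; 8 GB remain.
Put d8 (13 GB) in drive 2; 1 GB remain.
Put d9 (27 GB) in drive 5; 5 GB remain.
Put d10 (13 GB) in drive 6; 19 GB remain.
Put d11 (20 GB) in drive 7; 12 GB remain.
Put d12 (5 GB) in drive 5; 0 GB remain.
Put d13 (11 GB) in drive 7; 1 GB remain.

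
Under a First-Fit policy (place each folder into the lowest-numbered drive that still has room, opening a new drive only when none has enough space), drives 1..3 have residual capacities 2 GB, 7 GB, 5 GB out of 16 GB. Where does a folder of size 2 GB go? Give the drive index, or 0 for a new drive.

1

Drives with room: drive 1 (2 GB), drive 2 (7 GB), drive 3 (5 GB).
The first with room is drive 1.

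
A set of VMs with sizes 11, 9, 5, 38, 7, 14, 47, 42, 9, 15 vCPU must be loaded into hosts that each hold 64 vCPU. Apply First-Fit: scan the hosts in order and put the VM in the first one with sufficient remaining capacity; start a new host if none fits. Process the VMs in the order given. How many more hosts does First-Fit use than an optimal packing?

First-Fit: [11,9,5,38] [7,14,42] [47,9] [15] → 4 hosts.
Total size 197 vCPU; any packing needs at least ⌈197/64⌉ = 4 hosts.
So 4 is already optimal.

0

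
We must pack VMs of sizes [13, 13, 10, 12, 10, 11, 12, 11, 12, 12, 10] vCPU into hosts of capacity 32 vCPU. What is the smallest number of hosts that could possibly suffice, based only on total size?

4

Total size = 13 + 13 + 10 + 12 + 10 + 11 + 12 + 11 + 12 + 12 + 10 = 126 vCPU.
⌈126 / 32⌉ = 4.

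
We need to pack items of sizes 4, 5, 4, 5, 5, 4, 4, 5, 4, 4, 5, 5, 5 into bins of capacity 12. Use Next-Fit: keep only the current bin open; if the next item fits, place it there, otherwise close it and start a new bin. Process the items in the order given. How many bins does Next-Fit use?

7

bin 1: place 4, 8 left
bin 1: place 5, 3 left
bin 2: place 4, 8 left
bin 2: place 5, 3 left
bin 3: place 5, 7 left
bin 3: place 4, 3 left
bin 4: place 4, 8 left
bin 4: place 5, 3 left
bin 5: place 4, 8 left
bin 5: place 4, 4 left
bin 6: place 5, 7 left
bin 6: place 5, 2 left
bin 7: place 5, 7 left
Final bins: [4,5] [4,5] [5,4] [4,5] [4,4] [5,5] [5].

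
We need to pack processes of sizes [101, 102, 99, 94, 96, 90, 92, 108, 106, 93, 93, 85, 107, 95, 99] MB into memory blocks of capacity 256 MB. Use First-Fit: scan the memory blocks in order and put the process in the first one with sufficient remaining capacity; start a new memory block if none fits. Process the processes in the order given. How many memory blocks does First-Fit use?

101 MB → memory block 1 (remaining 155 MB)
102 MB → memory block 1 (remaining 53 MB)
99 MB → memory block 2 (remaining 157 MB)
94 MB → memory block 2 (remaining 63 MB)
96 MB → memory block 3 (remaining 160 MB)
90 MB → memory block 3 (remaining 70 MB)
92 MB → memory block 4 (remaining 164 MB)
108 MB → memory block 4 (remaining 56 MB)
106 MB → memory block 5 (remaining 150 MB)
93 MB → memory block 5 (remaining 57 MB)
93 MB → memory block 6 (remaining 163 MB)
85 MB → memory block 6 (remaining 78 MB)
107 MB → memory block 7 (remaining 149 MB)
95 MB → memory block 7 (remaining 54 MB)
99 MB → memory block 8 (remaining 157 MB)

8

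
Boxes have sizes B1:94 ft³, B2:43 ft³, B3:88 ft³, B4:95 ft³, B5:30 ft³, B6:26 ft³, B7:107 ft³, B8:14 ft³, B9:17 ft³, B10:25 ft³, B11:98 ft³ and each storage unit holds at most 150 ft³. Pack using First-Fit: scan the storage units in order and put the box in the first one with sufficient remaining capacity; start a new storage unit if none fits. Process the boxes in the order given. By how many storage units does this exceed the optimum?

First-Fit: [94,43] [88,30,26] [95,14,17] [107,25] [98] → 5 storage units.
Total size 637 ft³; any packing needs at least ⌈637/150⌉ = 5 storage units.
So 5 is already optimal.

0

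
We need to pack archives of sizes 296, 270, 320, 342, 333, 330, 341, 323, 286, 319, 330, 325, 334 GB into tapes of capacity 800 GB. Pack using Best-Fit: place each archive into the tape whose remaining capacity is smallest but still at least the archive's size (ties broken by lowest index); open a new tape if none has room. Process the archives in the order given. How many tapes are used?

tape 1: place 296 GB, 504 GB left
tape 1: place 270 GB, 234 GB left
tape 2: place 320 GB, 480 GB left
tape 2: place 342 GB, 138 GB left
tape 3: place 333 GB, 467 GB left
tape 3: place 330 GB, 137 GB left
tape 4: place 341 GB, 459 GB left
tape 4: place 323 GB, 136 GB left
tape 5: place 286 GB, 514 GB left
tape 5: place 319 GB, 195 GB left
tape 6: place 330 GB, 470 GB left
tape 6: place 325 GB, 145 GB left
tape 7: place 334 GB, 466 GB left

7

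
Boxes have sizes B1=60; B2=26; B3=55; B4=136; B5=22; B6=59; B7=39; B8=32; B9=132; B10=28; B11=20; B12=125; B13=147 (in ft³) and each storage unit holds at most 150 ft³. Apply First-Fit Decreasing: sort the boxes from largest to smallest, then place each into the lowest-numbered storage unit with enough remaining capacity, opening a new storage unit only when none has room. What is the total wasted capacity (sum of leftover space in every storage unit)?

169

Sorted descending: 147, 136, 132, 125, 60, 59, 55, 39, 32, 28, 26, 22, 20.
147 ft³ → storage unit 1 (remaining 3 ft³)
136 ft³ → storage unit 2 (remaining 14 ft³)
132 ft³ → storage unit 3 (remaining 18 ft³)
125 ft³ → storage unit 4 (remaining 25 ft³)
60 ft³ → storage unit 5 (remaining 90 ft³)
59 ft³ → storage unit 5 (remaining 31 ft³)
55 ft³ → storage unit 6 (remaining 95 ft³)
39 ft³ → storage unit 6 (remaining 56 ft³)
32 ft³ → storage unit 6 (remaining 24 ft³)
28 ft³ → storage unit 5 (remaining 3 ft³)
26 ft³ → storage unit 7 (remaining 124 ft³)
22 ft³ → storage unit 4 (remaining 3 ft³)
20 ft³ → storage unit 6 (remaining 4 ft³)
7 storage units × 150 ft³ = 1050 ft³; used 881 ft³; unused 169 ft³.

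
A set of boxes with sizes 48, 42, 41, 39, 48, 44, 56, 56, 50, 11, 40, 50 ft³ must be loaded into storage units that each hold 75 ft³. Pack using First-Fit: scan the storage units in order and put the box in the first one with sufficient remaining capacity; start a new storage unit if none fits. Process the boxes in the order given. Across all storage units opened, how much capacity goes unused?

Put 48 ft³ in storage unit 1; 27 ft³ remain.
Put 42 ft³ in storage unit 2; 33 ft³ remain.
Put 41 ft³ in storage unit 3; 34 ft³ remain.
Put 39 ft³ in storage unit 4; 36 ft³ remain.
Put 48 ft³ in storage unit 5; 27 ft³ remain.
Put 44 ft³ in storage unit 6; 31 ft³ remain.
Put 56 ft³ in storage unit 7; 19 ft³ remain.
Put 56 ft³ in storage unit 8; 19 ft³ remain.
Put 50 ft³ in storage unit 9; 25 ft³ remain.
Put 11 ft³ in storage unit 1; 16 ft³ remain.
Put 40 ft³ in storage unit 10; 35 ft³ remain.
Put 50 ft³ in storage unit 11; 25 ft³ remain.
11 storage units × 75 ft³ = 825 ft³; used 525 ft³; unused 300 ft³.

300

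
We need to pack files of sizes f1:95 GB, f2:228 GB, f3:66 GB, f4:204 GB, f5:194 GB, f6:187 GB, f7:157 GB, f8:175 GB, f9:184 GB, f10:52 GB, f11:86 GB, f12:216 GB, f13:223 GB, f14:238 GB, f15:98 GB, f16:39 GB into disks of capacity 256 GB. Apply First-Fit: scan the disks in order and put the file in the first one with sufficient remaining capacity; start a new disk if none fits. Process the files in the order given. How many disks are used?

12

f1 (95 GB) → disk 1 (remaining 161 GB)
f2 (228 GB) → disk 2 (remaining 28 GB)
f3 (66 GB) → disk 1 (remaining 95 GB)
f4 (204 GB) → disk 3 (remaining 52 GB)
f5 (194 GB) → disk 4 (remaining 62 GB)
f6 (187 GB) → disk 5 (remaining 69 GB)
f7 (157 GB) → disk 6 (remaining 99 GB)
f8 (175 GB) → disk 7 (remaining 81 GB)
f9 (184 GB) → disk 8 (remaining 72 GB)
f10 (52 GB) → disk 1 (remaining 43 GB)
f11 (86 GB) → disk 6 (remaining 13 GB)
f12 (216 GB) → disk 9 (remaining 40 GB)
f13 (223 GB) → disk 10 (remaining 33 GB)
f14 (238 GB) → disk 11 (remaining 18 GB)
f15 (98 GB) → disk 12 (remaining 158 GB)
f16 (39 GB) → disk 1 (remaining 4 GB)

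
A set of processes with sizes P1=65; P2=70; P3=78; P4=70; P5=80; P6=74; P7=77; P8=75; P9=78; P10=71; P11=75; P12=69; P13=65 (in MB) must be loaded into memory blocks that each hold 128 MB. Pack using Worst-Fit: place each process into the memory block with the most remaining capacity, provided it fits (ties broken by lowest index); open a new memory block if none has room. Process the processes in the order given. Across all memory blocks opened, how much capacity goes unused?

P1 (65 MB) → memory block 1 (remaining 63 MB)
P2 (70 MB) → memory block 2 (remaining 58 MB)
P3 (78 MB) → memory block 3 (remaining 50 MB)
P4 (70 MB) → memory block 4 (remaining 58 MB)
P5 (80 MB) → memory block 5 (remaining 48 MB)
P6 (74 MB) → memory block 6 (remaining 54 MB)
P7 (77 MB) → memory block 7 (remaining 51 MB)
P8 (75 MB) → memory block 8 (remaining 53 MB)
P9 (78 MB) → memory block 9 (remaining 50 MB)
P10 (71 MB) → memory block 10 (remaining 57 MB)
P11 (75 MB) → memory block 11 (remaining 53 MB)
P12 (69 MB) → memory block 12 (remaining 59 MB)
P13 (65 MB) → memory block 13 (remaining 63 MB)
13 memory blocks × 128 MB = 1664 MB; used 947 MB; unused 717 MB.

717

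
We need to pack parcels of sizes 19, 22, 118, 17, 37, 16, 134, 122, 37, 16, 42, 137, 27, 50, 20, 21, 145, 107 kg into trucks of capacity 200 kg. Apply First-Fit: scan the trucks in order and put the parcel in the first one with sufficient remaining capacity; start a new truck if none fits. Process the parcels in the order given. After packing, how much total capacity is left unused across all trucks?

113

Put 19 kg in truck 1; 181 kg remain.
Put 22 kg in truck 1; 159 kg remain.
Put 118 kg in truck 1; 41 kg remain.
Put 17 kg in truck 1; 24 kg remain.
Put 37 kg in truck 2; 163 kg remain.
Put 16 kg in truck 1; 8 kg remain.
Put 134 kg in truck 2; 29 kg remain.
Put 122 kg in truck 3; 78 kg remain.
Put 37 kg in truck 3; 41 kg remain.
Put 16 kg in truck 2; 13 kg remain.
Put 42 kg in truck 4; 158 kg remain.
Put 137 kg in truck 4; 21 kg remain.
Put 27 kg in truck 3; 14 kg remain.
Put 50 kg in truck 5; 150 kg remain.
Put 20 kg in truck 4; 1 kg remain.
Put 21 kg in truck 5; 129 kg remain.
Put 145 kg in truck 6; 55 kg remain.
Put 107 kg in truck 5; 22 kg remain.
6 trucks × 200 kg = 1200 kg; used 1087 kg; unused 113 kg.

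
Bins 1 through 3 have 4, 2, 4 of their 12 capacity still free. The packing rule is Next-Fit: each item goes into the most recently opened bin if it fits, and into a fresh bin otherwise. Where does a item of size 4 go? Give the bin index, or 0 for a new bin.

3

Next-Fit only looks at bin 3, which has 4 free.
4 fits there.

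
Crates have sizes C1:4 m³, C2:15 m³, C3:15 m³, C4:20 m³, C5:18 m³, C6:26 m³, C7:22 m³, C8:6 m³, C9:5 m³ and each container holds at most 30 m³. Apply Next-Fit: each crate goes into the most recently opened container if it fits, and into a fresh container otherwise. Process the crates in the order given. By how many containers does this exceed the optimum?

2

Next-Fit: [4,15] [15] [20] [18] [26] [22,6] [5] → 7 containers.
Total size 131 m³; any packing needs at least ⌈131/30⌉ = 5 containers.
An optimal packing achieves that bound: [26,4] [22,6] [20,5] [18] [15,15] → 5 containers.
Excess: 7 − 5 = 2.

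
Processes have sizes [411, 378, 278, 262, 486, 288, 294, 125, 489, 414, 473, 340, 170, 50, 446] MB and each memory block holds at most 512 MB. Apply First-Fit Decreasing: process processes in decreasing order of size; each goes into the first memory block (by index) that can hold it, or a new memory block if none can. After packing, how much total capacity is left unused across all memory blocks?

1240

Sorted descending: 489, 486, 473, 446, 414, 411, 378, 340, 294, 288, 278, 262, 170, 125, 50.
Put 489 MB in memory block 1; 23 MB remain.
Put 486 MB in memory block 2; 26 MB remain.
Put 473 MB in memory block 3; 39 MB remain.
Put 446 MB in memory block 4; 66 MB remain.
Put 414 MB in memory block 5; 98 MB remain.
Put 411 MB in memory block 6; 101 MB remain.
Put 378 MB in memory block 7; 134 MB remain.
Put 340 MB in memory block 8; 172 MB remain.
Put 294 MB in memory block 9; 218 MB remain.
Put 288 MB in memory block 10; 224 MB remain.
Put 278 MB in memory block 11; 234 MB remain.
Put 262 MB in memory block 12; 250 MB remain.
Put 170 MB in memory block 8; 2 MB remain.
Put 125 MB in memory block 7; 9 MB remain.
Put 50 MB in memory block 4; 16 MB remain.
12 memory blocks × 512 MB = 6144 MB; used 4904 MB; unused 1240 MB.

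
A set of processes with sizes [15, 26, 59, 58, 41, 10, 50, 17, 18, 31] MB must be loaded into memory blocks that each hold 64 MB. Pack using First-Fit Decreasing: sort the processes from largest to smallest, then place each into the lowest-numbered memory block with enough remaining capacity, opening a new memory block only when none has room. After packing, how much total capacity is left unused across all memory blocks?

Sorted descending: 59, 58, 50, 41, 31, 26, 18, 17, 15, 10.
59 MB → memory block 1 (remaining 5 MB)
58 MB → memory block 2 (remaining 6 MB)
50 MB → memory block 3 (remaining 14 MB)
41 MB → memory block 4 (remaining 23 MB)
31 MB → memory block 5 (remaining 33 MB)
26 MB → memory block 5 (remaining 7 MB)
18 MB → memory block 4 (remaining 5 MB)
17 MB → memory block 6 (remaining 47 MB)
15 MB → memory block 6 (remaining 32 MB)
10 MB → memory block 3 (remaining 4 MB)
6 memory blocks × 64 MB = 384 MB; used 325 MB; unused 59 MB.

59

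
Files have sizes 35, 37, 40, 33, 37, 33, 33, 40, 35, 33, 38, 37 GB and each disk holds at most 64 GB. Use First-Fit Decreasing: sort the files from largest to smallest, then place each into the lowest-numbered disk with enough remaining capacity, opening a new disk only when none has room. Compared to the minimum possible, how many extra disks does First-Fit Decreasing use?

First-Fit Decreasing: [40] [40] [38] [37] [37] [37] [35] [35] [33] [33] [33] [33] → 12 disks.
12 files exceed 32 GB (half the capacity), and no two of those can share a disk, so at least 12 disks are needed.
So 12 is already optimal.

0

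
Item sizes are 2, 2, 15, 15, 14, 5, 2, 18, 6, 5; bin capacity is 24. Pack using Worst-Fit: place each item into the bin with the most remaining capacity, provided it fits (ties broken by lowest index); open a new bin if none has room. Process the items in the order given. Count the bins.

4

bin 1: place 2, 22 left
bin 1: place 2, 20 left
bin 1: place 15, 5 left
bin 2: place 15, 9 left
bin 3: place 14, 10 left
bin 3: place 5, 5 left
bin 2: place 2, 7 left
bin 4: place 18, 6 left
bin 2: place 6, 1 left
bin 4: place 5, 1 left
Final bins: [2,2,15] [15,2,6] [14,5] [18,5].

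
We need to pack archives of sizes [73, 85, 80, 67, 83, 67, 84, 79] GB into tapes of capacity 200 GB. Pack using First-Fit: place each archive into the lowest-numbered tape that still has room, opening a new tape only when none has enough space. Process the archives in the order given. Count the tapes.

Put 73 GB in tape 1; 127 GB remain.
Put 85 GB in tape 1; 42 GB remain.
Put 80 GB in tape 2; 120 GB remain.
Put 67 GB in tape 2; 53 GB remain.
Put 83 GB in tape 3; 117 GB remain.
Put 67 GB in tape 3; 50 GB remain.
Put 84 GB in tape 4; 116 GB remain.
Put 79 GB in tape 4; 37 GB remain.

4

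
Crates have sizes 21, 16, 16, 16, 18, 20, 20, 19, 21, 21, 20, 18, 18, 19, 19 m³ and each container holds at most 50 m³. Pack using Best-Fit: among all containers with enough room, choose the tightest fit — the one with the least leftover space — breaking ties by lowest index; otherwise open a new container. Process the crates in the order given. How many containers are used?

container 1: place 21 m³, 29 m³ left
container 1: place 16 m³, 13 m³ left
container 2: place 16 m³, 34 m³ left
container 2: place 16 m³, 18 m³ left
container 2: place 18 m³, 0 m³ left
container 3: place 20 m³, 30 m³ left
container 3: place 20 m³, 10 m³ left
container 4: place 19 m³, 31 m³ left
container 4: place 21 m³, 10 m³ left
container 5: place 21 m³, 29 m³ left
container 5: place 20 m³, 9 m³ left
container 6: place 18 m³, 32 m³ left
container 6: place 18 m³, 14 m³ left
container 7: place 19 m³, 31 m³ left
container 7: place 19 m³, 12 m³ left
Final containers: [21,16] [16,16,18] [20,20] [19,21] [21,20] [18,18] [19,19].

7 containers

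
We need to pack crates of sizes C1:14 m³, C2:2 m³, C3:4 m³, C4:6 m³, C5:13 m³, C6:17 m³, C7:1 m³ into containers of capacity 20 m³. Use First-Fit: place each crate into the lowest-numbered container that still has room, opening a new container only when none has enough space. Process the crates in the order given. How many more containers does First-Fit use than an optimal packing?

0

First-Fit: [14,2,4] [6,13,1] [17] → 3 containers.
Total size 57 m³; any packing needs at least ⌈57/20⌉ = 3 containers.
So 3 is already optimal.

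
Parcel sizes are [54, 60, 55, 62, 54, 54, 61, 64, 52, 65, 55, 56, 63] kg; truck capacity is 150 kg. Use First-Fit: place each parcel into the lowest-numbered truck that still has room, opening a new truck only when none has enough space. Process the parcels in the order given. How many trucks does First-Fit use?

7

Put 54 kg in truck 1; 96 kg remain.
Put 60 kg in truck 1; 36 kg remain.
Put 55 kg in truck 2; 95 kg remain.
Put 62 kg in truck 2; 33 kg remain.
Put 54 kg in truck 3; 96 kg remain.
Put 54 kg in truck 3; 42 kg remain.
Put 61 kg in truck 4; 89 kg remain.
Put 64 kg in truck 4; 25 kg remain.
Put 52 kg in truck 5; 98 kg remain.
Put 65 kg in truck 5; 33 kg remain.
Put 55 kg in truck 6; 95 kg remain.
Put 56 kg in truck 6; 39 kg remain.
Put 63 kg in truck 7; 87 kg remain.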